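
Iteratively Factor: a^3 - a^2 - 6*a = (a + 2)*(a^2 - 3*a) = (a - 3)*(a + 2)*(a)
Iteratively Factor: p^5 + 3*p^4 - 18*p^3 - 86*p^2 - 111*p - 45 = (p + 1)*(p^4 + 2*p^3 - 20*p^2 - 66*p - 45) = (p + 1)^2*(p^3 + p^2 - 21*p - 45) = (p + 1)^2*(p + 3)*(p^2 - 2*p - 15) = (p + 1)^2*(p + 3)^2*(p - 5)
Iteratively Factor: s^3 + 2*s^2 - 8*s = (s + 4)*(s^2 - 2*s) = s*(s + 4)*(s - 2)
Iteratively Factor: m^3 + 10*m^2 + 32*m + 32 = (m + 4)*(m^2 + 6*m + 8) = (m + 4)^2*(m + 2)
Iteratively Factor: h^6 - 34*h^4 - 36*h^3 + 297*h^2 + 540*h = (h + 3)*(h^5 - 3*h^4 - 25*h^3 + 39*h^2 + 180*h) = (h + 3)^2*(h^4 - 6*h^3 - 7*h^2 + 60*h) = (h + 3)^3*(h^3 - 9*h^2 + 20*h) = h*(h + 3)^3*(h^2 - 9*h + 20) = h*(h - 5)*(h + 3)^3*(h - 4)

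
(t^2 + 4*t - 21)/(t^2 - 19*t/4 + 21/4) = 4*(t + 7)/(4*t - 7)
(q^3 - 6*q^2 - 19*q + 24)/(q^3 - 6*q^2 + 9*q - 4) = (q^2 - 5*q - 24)/(q^2 - 5*q + 4)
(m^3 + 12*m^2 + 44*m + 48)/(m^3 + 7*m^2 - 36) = (m^2 + 6*m + 8)/(m^2 + m - 6)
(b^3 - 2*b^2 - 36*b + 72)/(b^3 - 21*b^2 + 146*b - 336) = (b^2 + 4*b - 12)/(b^2 - 15*b + 56)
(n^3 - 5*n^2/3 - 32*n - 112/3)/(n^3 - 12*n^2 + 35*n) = (3*n^2 + 16*n + 16)/(3*n*(n - 5))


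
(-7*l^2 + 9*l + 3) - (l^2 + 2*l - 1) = -8*l^2 + 7*l + 4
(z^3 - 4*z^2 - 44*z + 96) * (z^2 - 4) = z^5 - 4*z^4 - 48*z^3 + 112*z^2 + 176*z - 384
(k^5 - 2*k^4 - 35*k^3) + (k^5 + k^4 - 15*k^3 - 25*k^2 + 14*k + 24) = 2*k^5 - k^4 - 50*k^3 - 25*k^2 + 14*k + 24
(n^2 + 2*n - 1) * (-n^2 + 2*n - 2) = -n^4 + 3*n^2 - 6*n + 2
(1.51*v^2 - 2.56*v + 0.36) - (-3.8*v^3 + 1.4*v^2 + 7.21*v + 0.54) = 3.8*v^3 + 0.11*v^2 - 9.77*v - 0.18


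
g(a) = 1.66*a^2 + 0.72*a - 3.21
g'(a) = 3.32*a + 0.72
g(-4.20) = 23.05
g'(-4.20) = -13.22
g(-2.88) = 8.49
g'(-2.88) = -8.84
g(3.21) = 16.21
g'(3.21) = 11.38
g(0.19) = -3.01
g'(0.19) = 1.35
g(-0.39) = -3.24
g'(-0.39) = -0.57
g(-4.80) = 31.58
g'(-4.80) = -15.22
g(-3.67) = 16.51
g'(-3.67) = -11.46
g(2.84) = 12.22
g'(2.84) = 10.15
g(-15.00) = 359.49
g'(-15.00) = -49.08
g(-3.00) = 9.57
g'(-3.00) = -9.24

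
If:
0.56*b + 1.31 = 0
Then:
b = -2.34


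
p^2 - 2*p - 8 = (p - 4)*(p + 2)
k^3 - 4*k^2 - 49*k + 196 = (k - 7)*(k - 4)*(k + 7)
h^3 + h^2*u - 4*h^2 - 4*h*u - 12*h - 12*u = (h - 6)*(h + 2)*(h + u)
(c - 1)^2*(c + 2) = c^3 - 3*c + 2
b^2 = b^2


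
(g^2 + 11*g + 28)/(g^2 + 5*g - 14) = (g + 4)/(g - 2)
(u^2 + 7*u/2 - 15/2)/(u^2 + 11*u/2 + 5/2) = (2*u - 3)/(2*u + 1)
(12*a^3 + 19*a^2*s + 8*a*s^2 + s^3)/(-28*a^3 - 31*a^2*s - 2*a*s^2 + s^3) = (3*a + s)/(-7*a + s)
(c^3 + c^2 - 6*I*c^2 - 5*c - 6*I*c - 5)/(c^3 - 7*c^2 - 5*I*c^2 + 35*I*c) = (c^2 + c*(1 - I) - I)/(c*(c - 7))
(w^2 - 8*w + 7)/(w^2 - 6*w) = (w^2 - 8*w + 7)/(w*(w - 6))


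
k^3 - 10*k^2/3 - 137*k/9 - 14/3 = (k - 6)*(k + 1/3)*(k + 7/3)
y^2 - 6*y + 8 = (y - 4)*(y - 2)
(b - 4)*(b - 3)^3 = b^4 - 13*b^3 + 63*b^2 - 135*b + 108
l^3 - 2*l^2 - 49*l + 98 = (l - 7)*(l - 2)*(l + 7)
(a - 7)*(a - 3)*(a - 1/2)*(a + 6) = a^4 - 9*a^3/2 - 37*a^2 + 291*a/2 - 63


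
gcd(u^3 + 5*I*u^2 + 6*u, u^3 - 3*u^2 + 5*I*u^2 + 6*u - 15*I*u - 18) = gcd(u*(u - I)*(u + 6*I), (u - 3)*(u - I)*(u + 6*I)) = u^2 + 5*I*u + 6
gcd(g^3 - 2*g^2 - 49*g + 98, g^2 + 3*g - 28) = g + 7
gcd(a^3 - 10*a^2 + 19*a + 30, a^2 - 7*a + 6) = a - 6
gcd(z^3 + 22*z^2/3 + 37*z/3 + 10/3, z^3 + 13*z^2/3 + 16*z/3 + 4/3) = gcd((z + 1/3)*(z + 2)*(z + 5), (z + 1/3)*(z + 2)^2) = z^2 + 7*z/3 + 2/3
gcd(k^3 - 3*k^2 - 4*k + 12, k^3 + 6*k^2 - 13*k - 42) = k^2 - k - 6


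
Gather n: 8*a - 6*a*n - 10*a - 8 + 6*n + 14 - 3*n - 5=-2*a + n*(3 - 6*a) + 1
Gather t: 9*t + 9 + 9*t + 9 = 18*t + 18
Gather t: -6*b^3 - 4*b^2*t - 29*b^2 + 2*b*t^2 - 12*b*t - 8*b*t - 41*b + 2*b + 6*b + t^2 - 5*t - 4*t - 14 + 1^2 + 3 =-6*b^3 - 29*b^2 - 33*b + t^2*(2*b + 1) + t*(-4*b^2 - 20*b - 9) - 10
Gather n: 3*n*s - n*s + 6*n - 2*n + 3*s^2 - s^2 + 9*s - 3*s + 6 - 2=n*(2*s + 4) + 2*s^2 + 6*s + 4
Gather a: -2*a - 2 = -2*a - 2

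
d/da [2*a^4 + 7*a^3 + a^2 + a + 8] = 8*a^3 + 21*a^2 + 2*a + 1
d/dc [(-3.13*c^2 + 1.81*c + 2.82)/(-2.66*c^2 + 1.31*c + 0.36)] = (0.714300000000001*c^2 + 12.7488*c - 3.0426)/(7.0756*c^4 - 6.9692*c^3 - 0.1991*c^2 + 0.9432*c + 0.1296)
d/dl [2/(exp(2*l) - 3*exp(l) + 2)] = (6 - 4*exp(l))*exp(l)/(exp(2*l) - 3*exp(l) + 2)^2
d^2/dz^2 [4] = 0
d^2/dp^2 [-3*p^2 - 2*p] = -6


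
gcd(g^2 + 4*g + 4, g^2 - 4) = g + 2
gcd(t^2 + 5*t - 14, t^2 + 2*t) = 1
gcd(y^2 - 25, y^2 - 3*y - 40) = y + 5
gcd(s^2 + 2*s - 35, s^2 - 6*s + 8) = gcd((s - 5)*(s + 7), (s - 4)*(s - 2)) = 1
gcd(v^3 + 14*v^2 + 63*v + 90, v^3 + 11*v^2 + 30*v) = v^2 + 11*v + 30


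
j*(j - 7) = j^2 - 7*j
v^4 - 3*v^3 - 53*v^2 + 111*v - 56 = (v - 8)*(v - 1)^2*(v + 7)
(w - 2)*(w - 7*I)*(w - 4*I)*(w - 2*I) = w^4 - 2*w^3 - 13*I*w^3 - 50*w^2 + 26*I*w^2 + 100*w + 56*I*w - 112*I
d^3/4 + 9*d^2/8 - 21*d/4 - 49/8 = (d/4 + 1/4)*(d - 7/2)*(d + 7)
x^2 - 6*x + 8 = (x - 4)*(x - 2)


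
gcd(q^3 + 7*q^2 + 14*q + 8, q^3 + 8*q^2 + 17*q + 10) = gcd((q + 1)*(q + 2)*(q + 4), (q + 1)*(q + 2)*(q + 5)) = q^2 + 3*q + 2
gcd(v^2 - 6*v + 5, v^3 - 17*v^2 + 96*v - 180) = v - 5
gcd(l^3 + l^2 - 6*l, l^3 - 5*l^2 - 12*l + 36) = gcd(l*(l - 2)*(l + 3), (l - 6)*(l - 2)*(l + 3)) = l^2 + l - 6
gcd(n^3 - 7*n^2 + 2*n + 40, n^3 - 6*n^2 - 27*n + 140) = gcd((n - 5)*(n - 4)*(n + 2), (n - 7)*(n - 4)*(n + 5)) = n - 4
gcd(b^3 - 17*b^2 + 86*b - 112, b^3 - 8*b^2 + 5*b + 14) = b^2 - 9*b + 14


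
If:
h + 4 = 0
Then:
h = -4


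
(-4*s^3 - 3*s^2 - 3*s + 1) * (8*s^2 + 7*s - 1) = -32*s^5 - 52*s^4 - 41*s^3 - 10*s^2 + 10*s - 1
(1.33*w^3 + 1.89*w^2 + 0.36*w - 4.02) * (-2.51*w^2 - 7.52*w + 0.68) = -3.3383*w^5 - 14.7455*w^4 - 14.212*w^3 + 8.6682*w^2 + 30.4752*w - 2.7336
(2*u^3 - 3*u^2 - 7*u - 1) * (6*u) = 12*u^4 - 18*u^3 - 42*u^2 - 6*u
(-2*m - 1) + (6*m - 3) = 4*m - 4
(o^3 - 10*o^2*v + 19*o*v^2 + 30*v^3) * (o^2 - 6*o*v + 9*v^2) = o^5 - 16*o^4*v + 88*o^3*v^2 - 174*o^2*v^3 - 9*o*v^4 + 270*v^5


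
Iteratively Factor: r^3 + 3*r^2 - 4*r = (r)*(r^2 + 3*r - 4) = r*(r - 1)*(r + 4)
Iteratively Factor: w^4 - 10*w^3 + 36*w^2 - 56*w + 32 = (w - 2)*(w^3 - 8*w^2 + 20*w - 16) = (w - 4)*(w - 2)*(w^2 - 4*w + 4) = (w - 4)*(w - 2)^2*(w - 2)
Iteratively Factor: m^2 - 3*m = (m - 3)*(m)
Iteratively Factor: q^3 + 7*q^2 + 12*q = (q)*(q^2 + 7*q + 12) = q*(q + 3)*(q + 4)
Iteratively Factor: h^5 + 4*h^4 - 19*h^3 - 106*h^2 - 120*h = (h + 3)*(h^4 + h^3 - 22*h^2 - 40*h) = (h + 3)*(h + 4)*(h^3 - 3*h^2 - 10*h) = h*(h + 3)*(h + 4)*(h^2 - 3*h - 10) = h*(h - 5)*(h + 3)*(h + 4)*(h + 2)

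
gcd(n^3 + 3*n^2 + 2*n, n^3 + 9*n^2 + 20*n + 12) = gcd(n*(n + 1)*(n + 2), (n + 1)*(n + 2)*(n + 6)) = n^2 + 3*n + 2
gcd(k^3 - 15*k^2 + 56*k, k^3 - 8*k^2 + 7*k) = k^2 - 7*k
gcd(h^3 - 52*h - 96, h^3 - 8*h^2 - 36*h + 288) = h^2 - 2*h - 48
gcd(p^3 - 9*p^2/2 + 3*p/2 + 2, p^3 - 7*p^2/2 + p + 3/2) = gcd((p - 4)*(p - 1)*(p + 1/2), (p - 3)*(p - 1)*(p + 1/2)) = p^2 - p/2 - 1/2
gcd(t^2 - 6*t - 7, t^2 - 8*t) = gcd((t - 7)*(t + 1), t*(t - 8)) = 1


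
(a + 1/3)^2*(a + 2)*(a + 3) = a^4 + 17*a^3/3 + 85*a^2/9 + 41*a/9 + 2/3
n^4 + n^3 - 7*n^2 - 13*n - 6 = (n - 3)*(n + 1)^2*(n + 2)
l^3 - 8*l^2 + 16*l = l*(l - 4)^2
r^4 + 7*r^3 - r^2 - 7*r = r*(r - 1)*(r + 1)*(r + 7)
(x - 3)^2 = x^2 - 6*x + 9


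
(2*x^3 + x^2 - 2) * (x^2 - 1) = 2*x^5 + x^4 - 2*x^3 - 3*x^2 + 2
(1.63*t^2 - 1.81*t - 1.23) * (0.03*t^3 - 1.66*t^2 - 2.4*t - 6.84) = 0.0489*t^5 - 2.7601*t^4 - 0.9443*t^3 - 4.7634*t^2 + 15.3324*t + 8.4132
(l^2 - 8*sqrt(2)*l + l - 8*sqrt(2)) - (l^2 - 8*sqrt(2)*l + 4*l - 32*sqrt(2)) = -3*l + 24*sqrt(2)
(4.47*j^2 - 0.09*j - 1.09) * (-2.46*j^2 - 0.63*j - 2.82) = -10.9962*j^4 - 2.5947*j^3 - 9.8673*j^2 + 0.9405*j + 3.0738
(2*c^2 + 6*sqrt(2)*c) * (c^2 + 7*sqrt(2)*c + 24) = 2*c^4 + 20*sqrt(2)*c^3 + 132*c^2 + 144*sqrt(2)*c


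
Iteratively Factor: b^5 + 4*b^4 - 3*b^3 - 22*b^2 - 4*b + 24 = (b + 3)*(b^4 + b^3 - 6*b^2 - 4*b + 8) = (b + 2)*(b + 3)*(b^3 - b^2 - 4*b + 4) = (b + 2)^2*(b + 3)*(b^2 - 3*b + 2) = (b - 1)*(b + 2)^2*(b + 3)*(b - 2)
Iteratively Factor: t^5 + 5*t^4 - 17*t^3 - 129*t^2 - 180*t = (t)*(t^4 + 5*t^3 - 17*t^2 - 129*t - 180) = t*(t + 4)*(t^3 + t^2 - 21*t - 45) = t*(t - 5)*(t + 4)*(t^2 + 6*t + 9) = t*(t - 5)*(t + 3)*(t + 4)*(t + 3)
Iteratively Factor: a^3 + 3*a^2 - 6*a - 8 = (a + 4)*(a^2 - a - 2) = (a - 2)*(a + 4)*(a + 1)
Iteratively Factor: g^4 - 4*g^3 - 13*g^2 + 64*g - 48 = (g + 4)*(g^3 - 8*g^2 + 19*g - 12) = (g - 3)*(g + 4)*(g^2 - 5*g + 4) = (g - 3)*(g - 1)*(g + 4)*(g - 4)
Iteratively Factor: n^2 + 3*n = (n + 3)*(n)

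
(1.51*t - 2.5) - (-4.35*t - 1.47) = 5.86*t - 1.03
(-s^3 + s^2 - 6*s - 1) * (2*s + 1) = -2*s^4 + s^3 - 11*s^2 - 8*s - 1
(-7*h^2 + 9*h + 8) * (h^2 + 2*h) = -7*h^4 - 5*h^3 + 26*h^2 + 16*h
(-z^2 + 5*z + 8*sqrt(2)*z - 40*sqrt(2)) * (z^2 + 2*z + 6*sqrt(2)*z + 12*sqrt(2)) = -z^4 + 2*sqrt(2)*z^3 + 3*z^3 - 6*sqrt(2)*z^2 + 106*z^2 - 288*z - 20*sqrt(2)*z - 960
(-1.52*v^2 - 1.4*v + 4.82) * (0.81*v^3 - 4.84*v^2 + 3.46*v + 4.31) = -1.2312*v^5 + 6.2228*v^4 + 5.421*v^3 - 34.724*v^2 + 10.6432*v + 20.7742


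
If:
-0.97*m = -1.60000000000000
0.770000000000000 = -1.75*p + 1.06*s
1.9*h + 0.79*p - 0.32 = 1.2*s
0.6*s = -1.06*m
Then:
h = -0.76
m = 1.65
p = -2.21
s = -2.91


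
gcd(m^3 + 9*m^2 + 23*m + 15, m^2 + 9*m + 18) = m + 3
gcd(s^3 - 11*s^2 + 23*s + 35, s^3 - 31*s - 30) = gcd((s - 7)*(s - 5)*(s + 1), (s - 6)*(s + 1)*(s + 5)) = s + 1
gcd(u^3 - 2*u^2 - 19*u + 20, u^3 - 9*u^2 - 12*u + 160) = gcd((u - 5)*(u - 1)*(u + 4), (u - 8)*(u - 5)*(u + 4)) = u^2 - u - 20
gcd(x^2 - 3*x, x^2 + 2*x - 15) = x - 3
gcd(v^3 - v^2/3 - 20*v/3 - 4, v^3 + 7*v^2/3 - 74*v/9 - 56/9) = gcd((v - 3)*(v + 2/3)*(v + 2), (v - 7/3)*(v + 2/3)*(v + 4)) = v + 2/3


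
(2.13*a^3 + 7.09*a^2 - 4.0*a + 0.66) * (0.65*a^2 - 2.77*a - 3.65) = 1.3845*a^5 - 1.2916*a^4 - 30.0138*a^3 - 14.3695*a^2 + 12.7718*a - 2.409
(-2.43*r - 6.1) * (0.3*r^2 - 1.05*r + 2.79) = -0.729*r^3 + 0.7215*r^2 - 0.374700000000001*r - 17.019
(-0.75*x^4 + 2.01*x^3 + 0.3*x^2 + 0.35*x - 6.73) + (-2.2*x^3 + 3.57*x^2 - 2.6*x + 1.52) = -0.75*x^4 - 0.19*x^3 + 3.87*x^2 - 2.25*x - 5.21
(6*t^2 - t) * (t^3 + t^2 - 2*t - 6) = 6*t^5 + 5*t^4 - 13*t^3 - 34*t^2 + 6*t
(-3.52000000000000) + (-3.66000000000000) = -7.18000000000000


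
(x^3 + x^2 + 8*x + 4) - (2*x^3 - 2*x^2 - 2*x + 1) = -x^3 + 3*x^2 + 10*x + 3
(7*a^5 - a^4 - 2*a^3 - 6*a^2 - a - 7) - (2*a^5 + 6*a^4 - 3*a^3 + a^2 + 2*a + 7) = 5*a^5 - 7*a^4 + a^3 - 7*a^2 - 3*a - 14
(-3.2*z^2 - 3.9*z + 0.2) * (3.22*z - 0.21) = -10.304*z^3 - 11.886*z^2 + 1.463*z - 0.042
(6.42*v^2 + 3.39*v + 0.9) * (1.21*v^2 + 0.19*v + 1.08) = 7.7682*v^4 + 5.3217*v^3 + 8.6667*v^2 + 3.8322*v + 0.972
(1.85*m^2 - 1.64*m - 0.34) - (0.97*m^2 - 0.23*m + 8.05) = 0.88*m^2 - 1.41*m - 8.39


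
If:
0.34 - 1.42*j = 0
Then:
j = 0.24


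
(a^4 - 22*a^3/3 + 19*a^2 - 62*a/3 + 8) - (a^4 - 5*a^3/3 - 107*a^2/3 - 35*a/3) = -17*a^3/3 + 164*a^2/3 - 9*a + 8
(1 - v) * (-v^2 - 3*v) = v^3 + 2*v^2 - 3*v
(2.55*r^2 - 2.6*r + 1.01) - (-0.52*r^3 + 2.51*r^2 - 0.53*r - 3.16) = 0.52*r^3 + 0.04*r^2 - 2.07*r + 4.17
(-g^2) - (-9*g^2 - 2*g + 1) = 8*g^2 + 2*g - 1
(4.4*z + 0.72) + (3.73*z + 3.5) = 8.13*z + 4.22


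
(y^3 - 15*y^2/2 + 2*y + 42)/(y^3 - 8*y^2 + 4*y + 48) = (y - 7/2)/(y - 4)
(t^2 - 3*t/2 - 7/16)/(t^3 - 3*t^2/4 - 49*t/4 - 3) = (t - 7/4)/(t^2 - t - 12)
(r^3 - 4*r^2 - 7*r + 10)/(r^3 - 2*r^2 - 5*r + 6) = (r - 5)/(r - 3)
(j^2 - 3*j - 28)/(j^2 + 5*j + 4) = (j - 7)/(j + 1)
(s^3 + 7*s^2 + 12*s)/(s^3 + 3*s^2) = (s + 4)/s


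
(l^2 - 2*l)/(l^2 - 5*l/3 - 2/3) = 3*l/(3*l + 1)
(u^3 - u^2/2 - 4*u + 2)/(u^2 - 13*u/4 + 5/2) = 2*(2*u^2 + 3*u - 2)/(4*u - 5)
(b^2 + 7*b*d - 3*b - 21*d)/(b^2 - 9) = (b + 7*d)/(b + 3)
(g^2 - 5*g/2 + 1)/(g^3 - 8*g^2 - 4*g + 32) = (g - 1/2)/(g^2 - 6*g - 16)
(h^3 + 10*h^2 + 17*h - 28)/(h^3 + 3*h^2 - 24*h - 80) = (h^2 + 6*h - 7)/(h^2 - h - 20)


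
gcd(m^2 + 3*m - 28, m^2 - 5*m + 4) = m - 4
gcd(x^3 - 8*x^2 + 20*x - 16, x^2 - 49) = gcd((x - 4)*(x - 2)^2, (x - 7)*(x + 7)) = 1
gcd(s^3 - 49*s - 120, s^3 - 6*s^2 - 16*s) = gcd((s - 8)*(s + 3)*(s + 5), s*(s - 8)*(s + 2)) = s - 8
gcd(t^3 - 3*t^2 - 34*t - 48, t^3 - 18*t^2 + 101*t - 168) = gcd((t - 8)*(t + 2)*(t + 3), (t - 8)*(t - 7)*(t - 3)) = t - 8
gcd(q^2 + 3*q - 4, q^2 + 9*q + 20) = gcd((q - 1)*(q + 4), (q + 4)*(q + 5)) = q + 4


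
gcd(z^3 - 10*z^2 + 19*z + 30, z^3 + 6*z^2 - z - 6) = z + 1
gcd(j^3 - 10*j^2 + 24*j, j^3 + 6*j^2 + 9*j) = j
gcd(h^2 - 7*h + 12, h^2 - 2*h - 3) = h - 3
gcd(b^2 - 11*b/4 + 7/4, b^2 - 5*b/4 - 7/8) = b - 7/4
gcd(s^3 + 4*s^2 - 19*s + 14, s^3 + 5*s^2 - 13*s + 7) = s^2 + 6*s - 7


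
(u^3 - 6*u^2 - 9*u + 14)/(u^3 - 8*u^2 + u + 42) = (u - 1)/(u - 3)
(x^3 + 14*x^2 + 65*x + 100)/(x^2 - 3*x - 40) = (x^2 + 9*x + 20)/(x - 8)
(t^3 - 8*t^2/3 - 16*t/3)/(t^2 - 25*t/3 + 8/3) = t*(3*t^2 - 8*t - 16)/(3*t^2 - 25*t + 8)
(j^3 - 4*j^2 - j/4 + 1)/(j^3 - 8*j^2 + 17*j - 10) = (j^3 - 4*j^2 - j/4 + 1)/(j^3 - 8*j^2 + 17*j - 10)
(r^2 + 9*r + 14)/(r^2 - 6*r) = (r^2 + 9*r + 14)/(r*(r - 6))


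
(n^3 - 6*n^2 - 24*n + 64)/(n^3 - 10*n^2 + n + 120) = (n^2 + 2*n - 8)/(n^2 - 2*n - 15)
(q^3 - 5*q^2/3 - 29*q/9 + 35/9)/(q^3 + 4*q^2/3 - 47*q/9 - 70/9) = (q - 1)/(q + 2)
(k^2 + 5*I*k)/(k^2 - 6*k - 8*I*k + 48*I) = k*(k + 5*I)/(k^2 - 6*k - 8*I*k + 48*I)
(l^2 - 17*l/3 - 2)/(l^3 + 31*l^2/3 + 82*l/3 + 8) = (l - 6)/(l^2 + 10*l + 24)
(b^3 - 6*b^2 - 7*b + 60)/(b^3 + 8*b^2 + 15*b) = (b^2 - 9*b + 20)/(b*(b + 5))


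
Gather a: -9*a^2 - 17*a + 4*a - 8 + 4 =-9*a^2 - 13*a - 4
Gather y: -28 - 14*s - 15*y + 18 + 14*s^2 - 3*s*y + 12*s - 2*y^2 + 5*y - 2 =14*s^2 - 2*s - 2*y^2 + y*(-3*s - 10) - 12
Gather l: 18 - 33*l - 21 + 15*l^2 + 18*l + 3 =15*l^2 - 15*l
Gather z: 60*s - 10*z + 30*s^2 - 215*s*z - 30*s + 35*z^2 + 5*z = 30*s^2 + 30*s + 35*z^2 + z*(-215*s - 5)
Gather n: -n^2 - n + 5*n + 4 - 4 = -n^2 + 4*n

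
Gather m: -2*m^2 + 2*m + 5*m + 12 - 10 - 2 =-2*m^2 + 7*m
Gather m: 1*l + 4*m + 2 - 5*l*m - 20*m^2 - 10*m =l - 20*m^2 + m*(-5*l - 6) + 2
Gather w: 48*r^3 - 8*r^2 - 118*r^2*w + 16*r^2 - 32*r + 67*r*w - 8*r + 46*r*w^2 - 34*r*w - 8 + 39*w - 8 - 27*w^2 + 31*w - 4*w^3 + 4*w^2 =48*r^3 + 8*r^2 - 40*r - 4*w^3 + w^2*(46*r - 23) + w*(-118*r^2 + 33*r + 70) - 16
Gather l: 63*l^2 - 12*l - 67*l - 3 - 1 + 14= 63*l^2 - 79*l + 10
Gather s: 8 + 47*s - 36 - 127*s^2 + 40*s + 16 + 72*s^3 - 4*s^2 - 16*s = 72*s^3 - 131*s^2 + 71*s - 12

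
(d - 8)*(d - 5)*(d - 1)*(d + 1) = d^4 - 13*d^3 + 39*d^2 + 13*d - 40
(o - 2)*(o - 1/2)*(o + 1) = o^3 - 3*o^2/2 - 3*o/2 + 1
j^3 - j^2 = j^2*(j - 1)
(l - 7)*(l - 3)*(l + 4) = l^3 - 6*l^2 - 19*l + 84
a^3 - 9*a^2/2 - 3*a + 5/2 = (a - 5)*(a - 1/2)*(a + 1)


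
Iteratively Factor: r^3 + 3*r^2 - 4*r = (r + 4)*(r^2 - r) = r*(r + 4)*(r - 1)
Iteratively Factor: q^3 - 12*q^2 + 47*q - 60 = (q - 5)*(q^2 - 7*q + 12) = (q - 5)*(q - 3)*(q - 4)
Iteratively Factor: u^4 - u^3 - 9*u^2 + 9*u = (u - 1)*(u^3 - 9*u) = (u - 1)*(u + 3)*(u^2 - 3*u) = u*(u - 1)*(u + 3)*(u - 3)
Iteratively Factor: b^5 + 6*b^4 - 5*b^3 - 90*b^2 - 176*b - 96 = (b + 1)*(b^4 + 5*b^3 - 10*b^2 - 80*b - 96) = (b - 4)*(b + 1)*(b^3 + 9*b^2 + 26*b + 24) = (b - 4)*(b + 1)*(b + 2)*(b^2 + 7*b + 12) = (b - 4)*(b + 1)*(b + 2)*(b + 3)*(b + 4)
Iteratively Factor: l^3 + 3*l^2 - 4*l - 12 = (l - 2)*(l^2 + 5*l + 6) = (l - 2)*(l + 2)*(l + 3)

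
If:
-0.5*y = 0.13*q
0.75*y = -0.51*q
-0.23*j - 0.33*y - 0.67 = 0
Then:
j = -2.91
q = 0.00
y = 0.00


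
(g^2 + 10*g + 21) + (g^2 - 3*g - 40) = 2*g^2 + 7*g - 19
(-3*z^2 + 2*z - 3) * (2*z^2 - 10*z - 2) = -6*z^4 + 34*z^3 - 20*z^2 + 26*z + 6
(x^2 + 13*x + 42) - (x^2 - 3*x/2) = 29*x/2 + 42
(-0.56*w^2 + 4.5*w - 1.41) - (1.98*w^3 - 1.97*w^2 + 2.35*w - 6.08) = -1.98*w^3 + 1.41*w^2 + 2.15*w + 4.67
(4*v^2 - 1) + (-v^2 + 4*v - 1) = 3*v^2 + 4*v - 2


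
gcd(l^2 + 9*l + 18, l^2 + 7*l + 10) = 1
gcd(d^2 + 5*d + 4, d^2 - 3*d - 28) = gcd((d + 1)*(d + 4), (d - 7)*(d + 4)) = d + 4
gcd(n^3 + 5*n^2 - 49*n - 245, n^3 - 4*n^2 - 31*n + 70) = n^2 - 2*n - 35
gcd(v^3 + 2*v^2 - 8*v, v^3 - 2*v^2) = v^2 - 2*v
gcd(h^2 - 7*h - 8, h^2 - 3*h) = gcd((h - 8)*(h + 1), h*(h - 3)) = 1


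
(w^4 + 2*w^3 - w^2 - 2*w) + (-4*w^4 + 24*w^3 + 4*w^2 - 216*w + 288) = -3*w^4 + 26*w^3 + 3*w^2 - 218*w + 288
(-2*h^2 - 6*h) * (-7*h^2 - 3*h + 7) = 14*h^4 + 48*h^3 + 4*h^2 - 42*h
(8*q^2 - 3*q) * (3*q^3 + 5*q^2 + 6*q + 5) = 24*q^5 + 31*q^4 + 33*q^3 + 22*q^2 - 15*q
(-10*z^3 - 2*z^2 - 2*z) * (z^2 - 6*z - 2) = -10*z^5 + 58*z^4 + 30*z^3 + 16*z^2 + 4*z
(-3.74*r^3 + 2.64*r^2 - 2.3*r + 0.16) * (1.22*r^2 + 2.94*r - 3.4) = -4.5628*r^5 - 7.7748*r^4 + 17.6716*r^3 - 15.5428*r^2 + 8.2904*r - 0.544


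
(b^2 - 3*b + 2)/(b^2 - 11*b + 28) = (b^2 - 3*b + 2)/(b^2 - 11*b + 28)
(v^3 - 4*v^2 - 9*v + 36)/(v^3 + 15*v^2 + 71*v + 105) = (v^2 - 7*v + 12)/(v^2 + 12*v + 35)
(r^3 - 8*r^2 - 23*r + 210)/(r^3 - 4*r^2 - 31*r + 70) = (r - 6)/(r - 2)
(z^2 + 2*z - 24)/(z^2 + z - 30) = (z - 4)/(z - 5)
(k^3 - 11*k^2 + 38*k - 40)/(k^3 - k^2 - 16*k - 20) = (k^2 - 6*k + 8)/(k^2 + 4*k + 4)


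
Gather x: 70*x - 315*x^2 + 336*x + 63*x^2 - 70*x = -252*x^2 + 336*x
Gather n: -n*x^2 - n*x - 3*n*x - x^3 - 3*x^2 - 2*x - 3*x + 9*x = n*(-x^2 - 4*x) - x^3 - 3*x^2 + 4*x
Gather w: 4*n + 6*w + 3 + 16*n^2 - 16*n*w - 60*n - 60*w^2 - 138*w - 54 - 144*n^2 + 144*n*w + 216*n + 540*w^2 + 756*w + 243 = -128*n^2 + 160*n + 480*w^2 + w*(128*n + 624) + 192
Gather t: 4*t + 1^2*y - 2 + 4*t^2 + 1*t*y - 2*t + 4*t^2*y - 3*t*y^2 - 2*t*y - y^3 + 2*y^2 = t^2*(4*y + 4) + t*(-3*y^2 - y + 2) - y^3 + 2*y^2 + y - 2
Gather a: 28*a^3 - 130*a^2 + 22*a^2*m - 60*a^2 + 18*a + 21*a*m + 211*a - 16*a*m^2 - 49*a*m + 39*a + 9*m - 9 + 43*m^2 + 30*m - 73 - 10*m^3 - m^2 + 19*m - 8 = 28*a^3 + a^2*(22*m - 190) + a*(-16*m^2 - 28*m + 268) - 10*m^3 + 42*m^2 + 58*m - 90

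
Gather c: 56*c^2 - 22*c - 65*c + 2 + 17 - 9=56*c^2 - 87*c + 10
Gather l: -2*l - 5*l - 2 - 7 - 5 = -7*l - 14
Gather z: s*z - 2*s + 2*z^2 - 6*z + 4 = -2*s + 2*z^2 + z*(s - 6) + 4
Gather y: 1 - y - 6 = -y - 5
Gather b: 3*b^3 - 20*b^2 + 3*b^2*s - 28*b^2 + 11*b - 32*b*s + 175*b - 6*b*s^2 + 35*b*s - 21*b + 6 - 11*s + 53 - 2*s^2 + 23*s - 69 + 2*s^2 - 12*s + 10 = 3*b^3 + b^2*(3*s - 48) + b*(-6*s^2 + 3*s + 165)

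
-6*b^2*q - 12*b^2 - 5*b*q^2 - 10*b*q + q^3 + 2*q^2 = (-6*b + q)*(b + q)*(q + 2)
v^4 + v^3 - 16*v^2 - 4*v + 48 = (v - 3)*(v - 2)*(v + 2)*(v + 4)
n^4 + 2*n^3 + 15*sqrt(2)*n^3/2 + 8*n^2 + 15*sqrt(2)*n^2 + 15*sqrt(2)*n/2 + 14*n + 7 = (n + 1)^2*(n + sqrt(2)/2)*(n + 7*sqrt(2))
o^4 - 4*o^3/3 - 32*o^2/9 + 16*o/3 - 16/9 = (o - 2)*(o - 2/3)^2*(o + 2)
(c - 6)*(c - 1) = c^2 - 7*c + 6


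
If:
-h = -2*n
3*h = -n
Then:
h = 0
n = 0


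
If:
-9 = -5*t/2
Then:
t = 18/5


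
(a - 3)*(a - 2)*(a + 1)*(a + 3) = a^4 - a^3 - 11*a^2 + 9*a + 18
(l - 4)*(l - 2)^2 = l^3 - 8*l^2 + 20*l - 16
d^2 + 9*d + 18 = (d + 3)*(d + 6)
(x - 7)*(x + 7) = x^2 - 49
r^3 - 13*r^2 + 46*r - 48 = (r - 8)*(r - 3)*(r - 2)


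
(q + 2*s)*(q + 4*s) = q^2 + 6*q*s + 8*s^2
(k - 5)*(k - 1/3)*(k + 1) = k^3 - 13*k^2/3 - 11*k/3 + 5/3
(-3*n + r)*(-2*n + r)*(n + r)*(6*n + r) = 36*n^4 + 12*n^3*r - 23*n^2*r^2 + 2*n*r^3 + r^4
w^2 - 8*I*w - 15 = (w - 5*I)*(w - 3*I)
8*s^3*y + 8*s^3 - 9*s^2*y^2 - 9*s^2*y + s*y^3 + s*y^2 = (-8*s + y)*(-s + y)*(s*y + s)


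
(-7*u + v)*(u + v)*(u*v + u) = -7*u^3*v - 7*u^3 - 6*u^2*v^2 - 6*u^2*v + u*v^3 + u*v^2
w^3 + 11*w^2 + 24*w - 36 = (w - 1)*(w + 6)^2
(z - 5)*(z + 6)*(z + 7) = z^3 + 8*z^2 - 23*z - 210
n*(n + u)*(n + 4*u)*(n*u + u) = n^4*u + 5*n^3*u^2 + n^3*u + 4*n^2*u^3 + 5*n^2*u^2 + 4*n*u^3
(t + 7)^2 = t^2 + 14*t + 49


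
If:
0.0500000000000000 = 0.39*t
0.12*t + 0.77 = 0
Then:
No Solution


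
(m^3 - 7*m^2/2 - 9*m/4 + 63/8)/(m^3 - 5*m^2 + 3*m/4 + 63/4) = (m - 3/2)/(m - 3)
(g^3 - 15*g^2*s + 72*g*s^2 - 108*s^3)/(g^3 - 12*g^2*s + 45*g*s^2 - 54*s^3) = (-g + 6*s)/(-g + 3*s)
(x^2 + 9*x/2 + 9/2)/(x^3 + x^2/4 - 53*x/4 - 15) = 2*(2*x + 3)/(4*x^2 - 11*x - 20)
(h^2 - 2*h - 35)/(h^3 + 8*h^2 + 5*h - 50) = (h - 7)/(h^2 + 3*h - 10)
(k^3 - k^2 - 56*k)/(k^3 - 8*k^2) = (k + 7)/k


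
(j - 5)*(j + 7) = j^2 + 2*j - 35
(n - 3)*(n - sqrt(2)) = n^2 - 3*n - sqrt(2)*n + 3*sqrt(2)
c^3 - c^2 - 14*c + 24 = (c - 3)*(c - 2)*(c + 4)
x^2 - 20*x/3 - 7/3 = (x - 7)*(x + 1/3)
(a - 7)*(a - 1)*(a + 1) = a^3 - 7*a^2 - a + 7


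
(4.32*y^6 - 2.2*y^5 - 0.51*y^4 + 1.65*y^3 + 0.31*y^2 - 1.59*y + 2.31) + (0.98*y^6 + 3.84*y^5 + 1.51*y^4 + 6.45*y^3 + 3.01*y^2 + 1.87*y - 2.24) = 5.3*y^6 + 1.64*y^5 + 1.0*y^4 + 8.1*y^3 + 3.32*y^2 + 0.28*y + 0.0699999999999998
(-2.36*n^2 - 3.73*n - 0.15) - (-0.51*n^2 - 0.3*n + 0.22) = -1.85*n^2 - 3.43*n - 0.37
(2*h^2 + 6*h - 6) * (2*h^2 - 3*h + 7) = 4*h^4 + 6*h^3 - 16*h^2 + 60*h - 42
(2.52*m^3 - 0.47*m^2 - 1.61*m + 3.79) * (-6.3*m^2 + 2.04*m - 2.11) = -15.876*m^5 + 8.1018*m^4 + 3.867*m^3 - 26.1697*m^2 + 11.1287*m - 7.9969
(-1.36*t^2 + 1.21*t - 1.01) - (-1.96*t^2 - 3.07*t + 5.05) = 0.6*t^2 + 4.28*t - 6.06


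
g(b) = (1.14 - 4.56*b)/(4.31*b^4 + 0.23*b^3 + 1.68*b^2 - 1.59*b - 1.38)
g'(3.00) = 0.03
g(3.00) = -0.03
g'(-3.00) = 0.04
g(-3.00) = 0.04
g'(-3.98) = 0.01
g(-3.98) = 0.02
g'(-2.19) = 0.14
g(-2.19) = 0.10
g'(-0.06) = 5.12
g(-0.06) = -1.11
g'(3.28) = 0.02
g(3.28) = -0.03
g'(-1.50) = 0.58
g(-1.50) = 0.31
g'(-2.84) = 0.05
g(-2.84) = 0.05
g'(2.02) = 0.15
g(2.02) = -0.11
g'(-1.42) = 0.71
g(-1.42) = 0.36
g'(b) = (1.14 - 4.56*b)*(-17.24*b^3 - 0.69*b^2 - 3.36*b + 1.59)/(4.31*b^4 + 0.23*b^3 + 1.68*b^2 - 1.59*b - 1.38)^2 - 4.56/(4.31*b^4 + 0.23*b^3 + 1.68*b^2 - 1.59*b - 1.38) = (58.9608*b^4 - 17.556*b^3 + 6.8742*b^2 - 3.8304*b + 8.1054)/(18.5761*b^8 + 1.9826*b^7 + 14.5345*b^6 - 12.933*b^5 - 9.8046*b^4 - 5.9772*b^3 - 2.1087*b^2 + 4.3884*b + 1.9044)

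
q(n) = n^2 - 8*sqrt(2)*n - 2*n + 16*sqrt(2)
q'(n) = 2*n - 8*sqrt(2) - 2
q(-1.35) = 42.42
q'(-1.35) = -16.01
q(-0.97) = 36.48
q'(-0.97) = -15.25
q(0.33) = 18.34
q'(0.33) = -12.65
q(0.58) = 15.24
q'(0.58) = -12.15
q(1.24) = 7.66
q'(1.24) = -10.83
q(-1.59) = 46.32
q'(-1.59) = -16.49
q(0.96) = 10.77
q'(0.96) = -11.39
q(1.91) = 0.85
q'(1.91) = -9.49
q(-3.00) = 71.57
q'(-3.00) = -19.31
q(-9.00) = 223.45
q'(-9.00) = -31.31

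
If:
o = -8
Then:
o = -8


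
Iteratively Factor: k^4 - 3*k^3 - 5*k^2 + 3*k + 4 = (k + 1)*(k^3 - 4*k^2 - k + 4) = (k + 1)^2*(k^2 - 5*k + 4) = (k - 4)*(k + 1)^2*(k - 1)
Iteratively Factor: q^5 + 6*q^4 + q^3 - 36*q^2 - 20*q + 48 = (q + 4)*(q^4 + 2*q^3 - 7*q^2 - 8*q + 12) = (q + 3)*(q + 4)*(q^3 - q^2 - 4*q + 4) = (q - 2)*(q + 3)*(q + 4)*(q^2 + q - 2) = (q - 2)*(q + 2)*(q + 3)*(q + 4)*(q - 1)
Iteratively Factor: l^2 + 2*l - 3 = (l - 1)*(l + 3)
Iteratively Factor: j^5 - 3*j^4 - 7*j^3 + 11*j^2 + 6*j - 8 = (j + 2)*(j^4 - 5*j^3 + 3*j^2 + 5*j - 4) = (j - 1)*(j + 2)*(j^3 - 4*j^2 - j + 4) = (j - 4)*(j - 1)*(j + 2)*(j^2 - 1) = (j - 4)*(j - 1)*(j + 1)*(j + 2)*(j - 1)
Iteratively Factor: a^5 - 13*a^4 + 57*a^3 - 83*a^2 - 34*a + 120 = (a - 4)*(a^4 - 9*a^3 + 21*a^2 + a - 30) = (a - 4)*(a - 2)*(a^3 - 7*a^2 + 7*a + 15) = (a - 4)*(a - 2)*(a + 1)*(a^2 - 8*a + 15) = (a - 5)*(a - 4)*(a - 2)*(a + 1)*(a - 3)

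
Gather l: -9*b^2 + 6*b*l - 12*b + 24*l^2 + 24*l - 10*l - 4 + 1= -9*b^2 - 12*b + 24*l^2 + l*(6*b + 14) - 3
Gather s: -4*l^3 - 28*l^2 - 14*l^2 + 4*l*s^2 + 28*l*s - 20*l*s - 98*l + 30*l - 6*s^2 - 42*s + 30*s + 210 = -4*l^3 - 42*l^2 - 68*l + s^2*(4*l - 6) + s*(8*l - 12) + 210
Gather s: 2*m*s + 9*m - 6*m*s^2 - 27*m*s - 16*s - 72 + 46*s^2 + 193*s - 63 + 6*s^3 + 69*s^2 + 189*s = 9*m + 6*s^3 + s^2*(115 - 6*m) + s*(366 - 25*m) - 135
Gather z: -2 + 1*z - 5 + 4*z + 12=5*z + 5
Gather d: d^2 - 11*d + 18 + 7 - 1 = d^2 - 11*d + 24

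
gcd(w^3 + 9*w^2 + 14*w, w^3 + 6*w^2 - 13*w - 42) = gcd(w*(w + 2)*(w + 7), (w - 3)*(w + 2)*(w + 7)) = w^2 + 9*w + 14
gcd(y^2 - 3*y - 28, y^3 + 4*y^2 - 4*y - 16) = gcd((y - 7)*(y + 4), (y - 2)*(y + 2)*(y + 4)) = y + 4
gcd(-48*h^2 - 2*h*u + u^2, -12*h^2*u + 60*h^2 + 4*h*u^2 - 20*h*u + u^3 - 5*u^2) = 6*h + u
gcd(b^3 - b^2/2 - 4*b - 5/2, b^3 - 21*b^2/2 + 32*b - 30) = b - 5/2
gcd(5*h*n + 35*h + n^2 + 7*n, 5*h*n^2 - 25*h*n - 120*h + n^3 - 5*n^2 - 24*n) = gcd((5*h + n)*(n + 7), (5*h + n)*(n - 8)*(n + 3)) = 5*h + n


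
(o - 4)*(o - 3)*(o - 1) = o^3 - 8*o^2 + 19*o - 12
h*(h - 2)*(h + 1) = h^3 - h^2 - 2*h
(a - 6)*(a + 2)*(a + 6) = a^3 + 2*a^2 - 36*a - 72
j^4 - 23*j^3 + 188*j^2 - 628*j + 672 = (j - 8)*(j - 7)*(j - 6)*(j - 2)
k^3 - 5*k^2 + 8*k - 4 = (k - 2)^2*(k - 1)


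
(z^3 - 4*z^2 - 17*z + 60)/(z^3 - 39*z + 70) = (z^2 + z - 12)/(z^2 + 5*z - 14)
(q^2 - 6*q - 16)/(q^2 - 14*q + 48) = (q + 2)/(q - 6)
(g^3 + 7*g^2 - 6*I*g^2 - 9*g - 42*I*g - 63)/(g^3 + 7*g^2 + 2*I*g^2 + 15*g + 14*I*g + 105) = (g - 3*I)/(g + 5*I)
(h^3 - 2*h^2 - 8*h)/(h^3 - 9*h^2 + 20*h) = (h + 2)/(h - 5)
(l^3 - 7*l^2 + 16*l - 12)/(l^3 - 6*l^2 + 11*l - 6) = (l - 2)/(l - 1)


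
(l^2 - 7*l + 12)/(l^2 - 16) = (l - 3)/(l + 4)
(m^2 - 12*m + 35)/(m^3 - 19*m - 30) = (m - 7)/(m^2 + 5*m + 6)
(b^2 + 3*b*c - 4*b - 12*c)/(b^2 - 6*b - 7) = (-b^2 - 3*b*c + 4*b + 12*c)/(-b^2 + 6*b + 7)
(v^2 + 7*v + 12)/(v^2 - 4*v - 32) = (v + 3)/(v - 8)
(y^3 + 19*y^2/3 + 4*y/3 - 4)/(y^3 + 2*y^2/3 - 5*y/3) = (3*y^3 + 19*y^2 + 4*y - 12)/(y*(3*y^2 + 2*y - 5))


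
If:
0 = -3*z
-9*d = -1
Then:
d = 1/9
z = 0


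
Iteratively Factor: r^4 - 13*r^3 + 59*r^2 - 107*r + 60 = (r - 1)*(r^3 - 12*r^2 + 47*r - 60) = (r - 3)*(r - 1)*(r^2 - 9*r + 20) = (r - 5)*(r - 3)*(r - 1)*(r - 4)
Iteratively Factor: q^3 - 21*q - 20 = (q - 5)*(q^2 + 5*q + 4) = (q - 5)*(q + 4)*(q + 1)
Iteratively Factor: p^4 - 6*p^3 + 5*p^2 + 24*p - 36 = (p - 3)*(p^3 - 3*p^2 - 4*p + 12) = (p - 3)^2*(p^2 - 4) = (p - 3)^2*(p - 2)*(p + 2)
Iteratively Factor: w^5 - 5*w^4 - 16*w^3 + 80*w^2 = (w)*(w^4 - 5*w^3 - 16*w^2 + 80*w) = w*(w - 5)*(w^3 - 16*w) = w*(w - 5)*(w - 4)*(w^2 + 4*w) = w^2*(w - 5)*(w - 4)*(w + 4)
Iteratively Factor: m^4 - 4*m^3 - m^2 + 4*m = (m - 1)*(m^3 - 3*m^2 - 4*m) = (m - 1)*(m + 1)*(m^2 - 4*m) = (m - 4)*(m - 1)*(m + 1)*(m)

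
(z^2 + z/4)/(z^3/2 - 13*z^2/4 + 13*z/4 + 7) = z*(4*z + 1)/(2*z^3 - 13*z^2 + 13*z + 28)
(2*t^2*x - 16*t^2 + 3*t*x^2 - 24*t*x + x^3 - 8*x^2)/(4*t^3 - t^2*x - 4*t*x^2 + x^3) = (2*t*x - 16*t + x^2 - 8*x)/(4*t^2 - 5*t*x + x^2)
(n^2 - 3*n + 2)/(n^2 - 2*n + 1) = (n - 2)/(n - 1)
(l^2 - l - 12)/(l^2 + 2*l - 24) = (l + 3)/(l + 6)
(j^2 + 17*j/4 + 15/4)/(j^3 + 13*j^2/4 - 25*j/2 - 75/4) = (j + 3)/(j^2 + 2*j - 15)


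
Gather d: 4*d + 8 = 4*d + 8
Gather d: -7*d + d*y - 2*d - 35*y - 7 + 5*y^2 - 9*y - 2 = d*(y - 9) + 5*y^2 - 44*y - 9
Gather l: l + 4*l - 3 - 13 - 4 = 5*l - 20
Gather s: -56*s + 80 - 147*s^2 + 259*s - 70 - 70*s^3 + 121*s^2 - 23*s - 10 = -70*s^3 - 26*s^2 + 180*s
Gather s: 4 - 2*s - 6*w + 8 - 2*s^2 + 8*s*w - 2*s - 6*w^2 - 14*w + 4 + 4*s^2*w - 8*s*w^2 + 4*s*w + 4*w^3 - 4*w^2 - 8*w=s^2*(4*w - 2) + s*(-8*w^2 + 12*w - 4) + 4*w^3 - 10*w^2 - 28*w + 16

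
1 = 1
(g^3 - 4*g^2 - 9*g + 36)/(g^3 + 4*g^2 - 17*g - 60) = (g - 3)/(g + 5)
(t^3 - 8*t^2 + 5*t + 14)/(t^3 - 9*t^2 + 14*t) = (t + 1)/t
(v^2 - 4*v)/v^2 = (v - 4)/v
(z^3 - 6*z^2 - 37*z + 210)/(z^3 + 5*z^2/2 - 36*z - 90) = 2*(z^2 - 12*z + 35)/(2*z^2 - 7*z - 30)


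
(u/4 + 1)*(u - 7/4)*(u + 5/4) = u^3/4 + 7*u^2/8 - 67*u/64 - 35/16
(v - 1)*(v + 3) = v^2 + 2*v - 3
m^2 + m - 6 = (m - 2)*(m + 3)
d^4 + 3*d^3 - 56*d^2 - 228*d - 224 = (d - 8)*(d + 2)^2*(d + 7)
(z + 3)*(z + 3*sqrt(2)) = z^2 + 3*z + 3*sqrt(2)*z + 9*sqrt(2)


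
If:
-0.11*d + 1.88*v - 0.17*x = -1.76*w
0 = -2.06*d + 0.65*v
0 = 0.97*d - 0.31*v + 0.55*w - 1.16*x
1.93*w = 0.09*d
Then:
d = 0.00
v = 0.00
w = 0.00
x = 0.00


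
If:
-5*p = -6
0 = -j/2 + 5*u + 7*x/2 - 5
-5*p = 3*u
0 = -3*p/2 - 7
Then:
No Solution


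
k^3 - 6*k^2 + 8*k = k*(k - 4)*(k - 2)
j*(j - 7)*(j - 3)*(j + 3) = j^4 - 7*j^3 - 9*j^2 + 63*j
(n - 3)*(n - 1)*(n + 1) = n^3 - 3*n^2 - n + 3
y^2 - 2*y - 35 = (y - 7)*(y + 5)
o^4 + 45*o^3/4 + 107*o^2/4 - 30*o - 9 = (o - 1)*(o + 1/4)*(o + 6)^2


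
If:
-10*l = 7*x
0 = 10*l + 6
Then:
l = -3/5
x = 6/7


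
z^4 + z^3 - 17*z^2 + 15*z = z*(z - 3)*(z - 1)*(z + 5)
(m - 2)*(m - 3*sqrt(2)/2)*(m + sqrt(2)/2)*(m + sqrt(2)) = m^4 - 2*m^3 - 7*m^2/2 - 3*sqrt(2)*m/2 + 7*m + 3*sqrt(2)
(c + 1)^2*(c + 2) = c^3 + 4*c^2 + 5*c + 2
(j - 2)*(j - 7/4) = j^2 - 15*j/4 + 7/2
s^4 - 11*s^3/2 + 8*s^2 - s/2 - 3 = (s - 3)*(s - 2)*(s - 1)*(s + 1/2)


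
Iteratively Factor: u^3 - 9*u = (u + 3)*(u^2 - 3*u) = (u - 3)*(u + 3)*(u)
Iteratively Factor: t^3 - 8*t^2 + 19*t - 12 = (t - 4)*(t^2 - 4*t + 3) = (t - 4)*(t - 3)*(t - 1)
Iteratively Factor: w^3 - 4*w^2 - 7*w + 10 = (w - 1)*(w^2 - 3*w - 10) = (w - 5)*(w - 1)*(w + 2)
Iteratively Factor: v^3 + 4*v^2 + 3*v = (v + 1)*(v^2 + 3*v) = v*(v + 1)*(v + 3)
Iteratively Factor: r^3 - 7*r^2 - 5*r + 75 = (r - 5)*(r^2 - 2*r - 15) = (r - 5)^2*(r + 3)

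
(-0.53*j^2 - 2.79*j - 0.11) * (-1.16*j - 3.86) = 0.6148*j^3 + 5.2822*j^2 + 10.897*j + 0.4246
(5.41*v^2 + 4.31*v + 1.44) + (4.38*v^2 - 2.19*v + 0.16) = 9.79*v^2 + 2.12*v + 1.6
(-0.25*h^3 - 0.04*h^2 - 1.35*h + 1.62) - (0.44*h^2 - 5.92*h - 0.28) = -0.25*h^3 - 0.48*h^2 + 4.57*h + 1.9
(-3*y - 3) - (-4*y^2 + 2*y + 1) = 4*y^2 - 5*y - 4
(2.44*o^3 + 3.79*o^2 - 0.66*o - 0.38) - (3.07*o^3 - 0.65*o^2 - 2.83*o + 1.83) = -0.63*o^3 + 4.44*o^2 + 2.17*o - 2.21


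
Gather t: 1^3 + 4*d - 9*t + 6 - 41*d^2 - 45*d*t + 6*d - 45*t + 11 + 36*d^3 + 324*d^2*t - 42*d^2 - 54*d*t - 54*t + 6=36*d^3 - 83*d^2 + 10*d + t*(324*d^2 - 99*d - 108) + 24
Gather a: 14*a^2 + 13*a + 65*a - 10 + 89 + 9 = 14*a^2 + 78*a + 88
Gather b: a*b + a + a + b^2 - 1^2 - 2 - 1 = a*b + 2*a + b^2 - 4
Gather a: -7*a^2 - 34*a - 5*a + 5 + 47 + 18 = -7*a^2 - 39*a + 70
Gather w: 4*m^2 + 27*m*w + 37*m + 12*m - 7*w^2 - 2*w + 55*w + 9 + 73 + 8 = 4*m^2 + 49*m - 7*w^2 + w*(27*m + 53) + 90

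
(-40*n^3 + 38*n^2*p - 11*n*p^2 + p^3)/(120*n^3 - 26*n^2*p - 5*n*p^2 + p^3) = (10*n^2 - 7*n*p + p^2)/(-30*n^2 - n*p + p^2)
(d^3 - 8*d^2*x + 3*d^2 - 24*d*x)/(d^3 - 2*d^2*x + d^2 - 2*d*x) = (d^2 - 8*d*x + 3*d - 24*x)/(d^2 - 2*d*x + d - 2*x)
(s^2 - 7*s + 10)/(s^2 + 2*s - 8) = (s - 5)/(s + 4)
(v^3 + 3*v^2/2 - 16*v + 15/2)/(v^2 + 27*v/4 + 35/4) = 2*(2*v^2 - 7*v + 3)/(4*v + 7)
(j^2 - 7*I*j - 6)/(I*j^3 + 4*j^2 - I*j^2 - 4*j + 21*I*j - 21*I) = (-I*j^2 - 7*j + 6*I)/(j^3 - j^2*(1 + 4*I) + j*(21 + 4*I) - 21)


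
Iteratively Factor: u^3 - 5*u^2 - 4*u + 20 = (u - 2)*(u^2 - 3*u - 10) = (u - 2)*(u + 2)*(u - 5)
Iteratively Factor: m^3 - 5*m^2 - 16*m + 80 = (m - 5)*(m^2 - 16) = (m - 5)*(m + 4)*(m - 4)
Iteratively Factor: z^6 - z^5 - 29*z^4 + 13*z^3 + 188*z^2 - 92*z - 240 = (z - 2)*(z^5 + z^4 - 27*z^3 - 41*z^2 + 106*z + 120) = (z - 2)*(z + 3)*(z^4 - 2*z^3 - 21*z^2 + 22*z + 40) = (z - 5)*(z - 2)*(z + 3)*(z^3 + 3*z^2 - 6*z - 8) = (z - 5)*(z - 2)^2*(z + 3)*(z^2 + 5*z + 4) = (z - 5)*(z - 2)^2*(z + 3)*(z + 4)*(z + 1)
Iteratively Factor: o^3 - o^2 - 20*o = (o + 4)*(o^2 - 5*o) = (o - 5)*(o + 4)*(o)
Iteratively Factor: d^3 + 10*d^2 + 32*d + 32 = (d + 2)*(d^2 + 8*d + 16) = (d + 2)*(d + 4)*(d + 4)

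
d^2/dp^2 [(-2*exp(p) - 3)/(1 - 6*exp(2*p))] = (72*exp(4*p) + 432*exp(3*p) + 72*exp(2*p) + 72*exp(p) + 2)*exp(p)/(216*exp(6*p) - 108*exp(4*p) + 18*exp(2*p) - 1)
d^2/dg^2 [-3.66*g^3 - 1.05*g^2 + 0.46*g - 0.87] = -21.96*g - 2.1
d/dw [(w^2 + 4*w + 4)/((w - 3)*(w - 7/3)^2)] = 9*(-3*w^3 - 31*w^2 + 42*w + 184)/(27*w^5 - 351*w^4 + 1818*w^3 - 4690*w^2 + 6027*w - 3087)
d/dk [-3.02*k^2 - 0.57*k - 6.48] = -6.04*k - 0.57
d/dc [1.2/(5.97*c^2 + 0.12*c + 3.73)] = (-14.328*c - 0.144)/(5.97*c^2 + 0.12*c + 3.73)^2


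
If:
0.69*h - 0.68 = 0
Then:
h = 0.99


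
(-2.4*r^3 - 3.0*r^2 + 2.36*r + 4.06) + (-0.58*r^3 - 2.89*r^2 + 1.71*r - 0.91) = -2.98*r^3 - 5.89*r^2 + 4.07*r + 3.15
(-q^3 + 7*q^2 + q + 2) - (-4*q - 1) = -q^3 + 7*q^2 + 5*q + 3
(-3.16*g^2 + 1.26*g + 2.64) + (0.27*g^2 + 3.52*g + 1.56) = -2.89*g^2 + 4.78*g + 4.2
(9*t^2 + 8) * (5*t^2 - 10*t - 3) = 45*t^4 - 90*t^3 + 13*t^2 - 80*t - 24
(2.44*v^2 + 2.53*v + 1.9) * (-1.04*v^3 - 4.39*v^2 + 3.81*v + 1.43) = -2.5376*v^5 - 13.3428*v^4 - 3.7863*v^3 + 4.7875*v^2 + 10.8569*v + 2.717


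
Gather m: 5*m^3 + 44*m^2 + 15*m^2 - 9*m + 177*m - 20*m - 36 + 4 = 5*m^3 + 59*m^2 + 148*m - 32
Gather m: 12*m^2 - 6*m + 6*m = 12*m^2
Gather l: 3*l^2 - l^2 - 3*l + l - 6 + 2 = 2*l^2 - 2*l - 4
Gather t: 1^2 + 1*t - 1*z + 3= t - z + 4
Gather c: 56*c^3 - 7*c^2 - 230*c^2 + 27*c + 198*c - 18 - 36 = 56*c^3 - 237*c^2 + 225*c - 54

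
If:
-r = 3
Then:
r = -3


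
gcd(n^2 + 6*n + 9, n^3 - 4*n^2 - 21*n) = n + 3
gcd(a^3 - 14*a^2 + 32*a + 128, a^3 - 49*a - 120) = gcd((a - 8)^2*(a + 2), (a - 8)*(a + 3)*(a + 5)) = a - 8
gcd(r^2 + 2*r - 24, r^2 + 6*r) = r + 6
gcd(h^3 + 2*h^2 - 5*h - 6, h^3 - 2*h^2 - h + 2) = h^2 - h - 2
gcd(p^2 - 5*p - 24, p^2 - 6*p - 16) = p - 8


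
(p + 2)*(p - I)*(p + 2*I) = p^3 + 2*p^2 + I*p^2 + 2*p + 2*I*p + 4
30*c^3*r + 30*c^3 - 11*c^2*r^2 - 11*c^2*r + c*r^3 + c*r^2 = (-6*c + r)*(-5*c + r)*(c*r + c)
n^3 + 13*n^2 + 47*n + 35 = (n + 1)*(n + 5)*(n + 7)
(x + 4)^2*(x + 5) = x^3 + 13*x^2 + 56*x + 80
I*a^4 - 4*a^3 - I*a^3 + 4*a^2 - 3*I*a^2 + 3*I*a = a*(a + I)*(a + 3*I)*(I*a - I)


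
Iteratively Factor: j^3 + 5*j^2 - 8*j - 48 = (j - 3)*(j^2 + 8*j + 16) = (j - 3)*(j + 4)*(j + 4)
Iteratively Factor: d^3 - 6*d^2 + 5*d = (d - 5)*(d^2 - d) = (d - 5)*(d - 1)*(d)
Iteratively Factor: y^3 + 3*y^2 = (y)*(y^2 + 3*y) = y*(y + 3)*(y)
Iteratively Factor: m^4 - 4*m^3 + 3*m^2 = (m - 3)*(m^3 - m^2) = m*(m - 3)*(m^2 - m) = m*(m - 3)*(m - 1)*(m)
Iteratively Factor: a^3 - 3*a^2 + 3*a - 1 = (a - 1)*(a^2 - 2*a + 1) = (a - 1)^2*(a - 1)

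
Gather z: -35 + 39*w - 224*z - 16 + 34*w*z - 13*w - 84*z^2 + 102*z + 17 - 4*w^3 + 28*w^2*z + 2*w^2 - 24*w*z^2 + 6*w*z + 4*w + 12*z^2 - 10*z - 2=-4*w^3 + 2*w^2 + 30*w + z^2*(-24*w - 72) + z*(28*w^2 + 40*w - 132) - 36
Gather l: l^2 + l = l^2 + l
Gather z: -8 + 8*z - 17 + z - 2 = 9*z - 27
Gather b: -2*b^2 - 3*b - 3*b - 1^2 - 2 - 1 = -2*b^2 - 6*b - 4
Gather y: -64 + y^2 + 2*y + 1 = y^2 + 2*y - 63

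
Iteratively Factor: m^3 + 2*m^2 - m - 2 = (m + 1)*(m^2 + m - 2) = (m - 1)*(m + 1)*(m + 2)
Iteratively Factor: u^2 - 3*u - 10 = (u + 2)*(u - 5)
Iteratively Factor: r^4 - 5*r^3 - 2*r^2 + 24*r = (r - 4)*(r^3 - r^2 - 6*r) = (r - 4)*(r - 3)*(r^2 + 2*r) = r*(r - 4)*(r - 3)*(r + 2)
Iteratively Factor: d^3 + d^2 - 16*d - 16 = (d + 1)*(d^2 - 16) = (d + 1)*(d + 4)*(d - 4)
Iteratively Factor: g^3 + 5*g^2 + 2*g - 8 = (g + 4)*(g^2 + g - 2) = (g - 1)*(g + 4)*(g + 2)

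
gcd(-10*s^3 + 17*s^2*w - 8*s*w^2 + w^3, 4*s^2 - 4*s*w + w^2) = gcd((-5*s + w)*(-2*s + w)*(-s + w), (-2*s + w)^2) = 2*s - w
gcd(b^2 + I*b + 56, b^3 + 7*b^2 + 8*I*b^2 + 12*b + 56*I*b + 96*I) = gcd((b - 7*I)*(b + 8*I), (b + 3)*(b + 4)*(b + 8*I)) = b + 8*I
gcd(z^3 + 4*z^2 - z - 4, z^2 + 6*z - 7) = z - 1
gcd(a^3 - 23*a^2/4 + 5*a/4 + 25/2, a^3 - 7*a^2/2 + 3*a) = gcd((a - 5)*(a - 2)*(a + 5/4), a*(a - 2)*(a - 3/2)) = a - 2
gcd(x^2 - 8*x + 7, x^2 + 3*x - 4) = x - 1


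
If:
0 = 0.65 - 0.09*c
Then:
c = 7.22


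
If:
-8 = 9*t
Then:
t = -8/9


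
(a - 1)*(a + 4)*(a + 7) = a^3 + 10*a^2 + 17*a - 28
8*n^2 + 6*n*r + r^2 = (2*n + r)*(4*n + r)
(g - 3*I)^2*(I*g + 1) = I*g^3 + 7*g^2 - 15*I*g - 9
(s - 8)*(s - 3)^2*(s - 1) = s^4 - 15*s^3 + 71*s^2 - 129*s + 72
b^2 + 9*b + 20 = (b + 4)*(b + 5)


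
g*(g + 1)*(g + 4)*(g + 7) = g^4 + 12*g^3 + 39*g^2 + 28*g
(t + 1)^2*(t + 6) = t^3 + 8*t^2 + 13*t + 6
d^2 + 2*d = d*(d + 2)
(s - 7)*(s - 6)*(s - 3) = s^3 - 16*s^2 + 81*s - 126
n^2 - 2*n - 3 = (n - 3)*(n + 1)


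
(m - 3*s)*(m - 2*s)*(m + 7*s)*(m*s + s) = m^4*s + 2*m^3*s^2 + m^3*s - 29*m^2*s^3 + 2*m^2*s^2 + 42*m*s^4 - 29*m*s^3 + 42*s^4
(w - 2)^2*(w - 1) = w^3 - 5*w^2 + 8*w - 4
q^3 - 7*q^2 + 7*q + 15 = (q - 5)*(q - 3)*(q + 1)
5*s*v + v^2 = v*(5*s + v)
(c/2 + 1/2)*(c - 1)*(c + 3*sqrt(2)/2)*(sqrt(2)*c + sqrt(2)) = sqrt(2)*c^4/2 + sqrt(2)*c^3/2 + 3*c^3/2 - sqrt(2)*c^2/2 + 3*c^2/2 - 3*c/2 - sqrt(2)*c/2 - 3/2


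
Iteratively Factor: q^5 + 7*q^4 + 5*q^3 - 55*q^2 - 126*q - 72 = (q + 3)*(q^4 + 4*q^3 - 7*q^2 - 34*q - 24) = (q - 3)*(q + 3)*(q^3 + 7*q^2 + 14*q + 8) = (q - 3)*(q + 1)*(q + 3)*(q^2 + 6*q + 8) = (q - 3)*(q + 1)*(q + 2)*(q + 3)*(q + 4)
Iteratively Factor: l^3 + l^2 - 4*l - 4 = (l + 2)*(l^2 - l - 2) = (l - 2)*(l + 2)*(l + 1)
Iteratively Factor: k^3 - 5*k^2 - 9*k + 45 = (k - 3)*(k^2 - 2*k - 15) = (k - 5)*(k - 3)*(k + 3)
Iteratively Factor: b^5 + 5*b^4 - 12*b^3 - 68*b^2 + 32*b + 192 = (b - 3)*(b^4 + 8*b^3 + 12*b^2 - 32*b - 64) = (b - 3)*(b + 4)*(b^3 + 4*b^2 - 4*b - 16) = (b - 3)*(b + 4)^2*(b^2 - 4) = (b - 3)*(b + 2)*(b + 4)^2*(b - 2)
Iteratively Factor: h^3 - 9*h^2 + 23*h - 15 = (h - 1)*(h^2 - 8*h + 15) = (h - 5)*(h - 1)*(h - 3)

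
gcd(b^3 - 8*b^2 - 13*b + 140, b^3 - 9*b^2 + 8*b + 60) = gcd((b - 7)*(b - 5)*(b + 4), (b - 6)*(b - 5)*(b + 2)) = b - 5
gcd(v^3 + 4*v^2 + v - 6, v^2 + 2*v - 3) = v^2 + 2*v - 3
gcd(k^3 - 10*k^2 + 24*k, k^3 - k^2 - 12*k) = k^2 - 4*k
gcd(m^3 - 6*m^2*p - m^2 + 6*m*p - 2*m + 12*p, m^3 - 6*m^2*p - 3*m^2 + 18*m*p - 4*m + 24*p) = -m^2 + 6*m*p - m + 6*p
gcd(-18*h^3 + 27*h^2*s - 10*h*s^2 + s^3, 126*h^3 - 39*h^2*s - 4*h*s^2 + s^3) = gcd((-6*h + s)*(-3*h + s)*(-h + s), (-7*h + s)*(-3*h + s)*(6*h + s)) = -3*h + s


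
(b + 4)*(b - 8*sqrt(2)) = b^2 - 8*sqrt(2)*b + 4*b - 32*sqrt(2)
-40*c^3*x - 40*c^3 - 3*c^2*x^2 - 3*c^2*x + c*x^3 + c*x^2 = (-8*c + x)*(5*c + x)*(c*x + c)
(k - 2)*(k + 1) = k^2 - k - 2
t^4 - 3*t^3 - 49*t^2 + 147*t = t*(t - 7)*(t - 3)*(t + 7)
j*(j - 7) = j^2 - 7*j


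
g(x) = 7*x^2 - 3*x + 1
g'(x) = 14*x - 3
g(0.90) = 3.97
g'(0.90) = 9.60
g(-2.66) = 58.51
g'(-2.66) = -40.24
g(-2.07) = 37.20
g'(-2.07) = -31.98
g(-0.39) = 3.23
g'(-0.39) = -8.46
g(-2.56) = 54.56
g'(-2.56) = -38.84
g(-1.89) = 31.67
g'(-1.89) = -29.46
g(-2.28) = 44.23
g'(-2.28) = -34.92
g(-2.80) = 64.28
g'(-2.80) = -42.20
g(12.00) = 973.00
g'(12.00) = 165.00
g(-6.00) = 271.00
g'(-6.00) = -87.00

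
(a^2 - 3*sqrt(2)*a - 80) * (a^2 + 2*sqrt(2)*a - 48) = a^4 - sqrt(2)*a^3 - 140*a^2 - 16*sqrt(2)*a + 3840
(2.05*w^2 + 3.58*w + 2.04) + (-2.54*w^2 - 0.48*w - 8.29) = -0.49*w^2 + 3.1*w - 6.25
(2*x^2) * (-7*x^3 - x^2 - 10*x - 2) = -14*x^5 - 2*x^4 - 20*x^3 - 4*x^2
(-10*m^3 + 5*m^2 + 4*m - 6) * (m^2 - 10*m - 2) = -10*m^5 + 105*m^4 - 26*m^3 - 56*m^2 + 52*m + 12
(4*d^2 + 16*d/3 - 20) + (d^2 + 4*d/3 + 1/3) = 5*d^2 + 20*d/3 - 59/3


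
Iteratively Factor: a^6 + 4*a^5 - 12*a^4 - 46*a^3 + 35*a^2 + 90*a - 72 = (a - 1)*(a^5 + 5*a^4 - 7*a^3 - 53*a^2 - 18*a + 72) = (a - 1)*(a + 2)*(a^4 + 3*a^3 - 13*a^2 - 27*a + 36) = (a - 3)*(a - 1)*(a + 2)*(a^3 + 6*a^2 + 5*a - 12) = (a - 3)*(a - 1)*(a + 2)*(a + 3)*(a^2 + 3*a - 4) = (a - 3)*(a - 1)*(a + 2)*(a + 3)*(a + 4)*(a - 1)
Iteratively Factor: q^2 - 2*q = (q - 2)*(q)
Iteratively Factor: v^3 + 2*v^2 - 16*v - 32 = (v - 4)*(v^2 + 6*v + 8) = (v - 4)*(v + 4)*(v + 2)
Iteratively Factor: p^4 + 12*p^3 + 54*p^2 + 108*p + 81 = (p + 3)*(p^3 + 9*p^2 + 27*p + 27) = (p + 3)^2*(p^2 + 6*p + 9) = (p + 3)^3*(p + 3)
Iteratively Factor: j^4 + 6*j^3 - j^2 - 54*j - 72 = (j + 2)*(j^3 + 4*j^2 - 9*j - 36) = (j + 2)*(j + 4)*(j^2 - 9) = (j - 3)*(j + 2)*(j + 4)*(j + 3)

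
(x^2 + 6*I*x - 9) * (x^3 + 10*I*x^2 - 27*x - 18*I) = x^5 + 16*I*x^4 - 96*x^3 - 270*I*x^2 + 351*x + 162*I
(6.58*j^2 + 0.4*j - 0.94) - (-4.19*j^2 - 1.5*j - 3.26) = 10.77*j^2 + 1.9*j + 2.32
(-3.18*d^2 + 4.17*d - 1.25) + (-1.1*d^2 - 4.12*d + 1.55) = -4.28*d^2 + 0.0499999999999998*d + 0.3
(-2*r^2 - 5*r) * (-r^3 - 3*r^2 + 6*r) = 2*r^5 + 11*r^4 + 3*r^3 - 30*r^2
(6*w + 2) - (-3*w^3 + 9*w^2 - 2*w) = 3*w^3 - 9*w^2 + 8*w + 2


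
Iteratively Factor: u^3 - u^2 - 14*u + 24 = (u - 3)*(u^2 + 2*u - 8) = (u - 3)*(u + 4)*(u - 2)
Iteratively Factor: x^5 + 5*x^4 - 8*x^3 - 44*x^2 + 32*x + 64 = (x + 4)*(x^4 + x^3 - 12*x^2 + 4*x + 16) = (x - 2)*(x + 4)*(x^3 + 3*x^2 - 6*x - 8) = (x - 2)^2*(x + 4)*(x^2 + 5*x + 4) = (x - 2)^2*(x + 4)^2*(x + 1)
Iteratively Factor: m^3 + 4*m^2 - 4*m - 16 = (m + 2)*(m^2 + 2*m - 8) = (m - 2)*(m + 2)*(m + 4)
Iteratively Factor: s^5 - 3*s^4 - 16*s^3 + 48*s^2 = (s - 3)*(s^4 - 16*s^2) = s*(s - 3)*(s^3 - 16*s) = s*(s - 3)*(s + 4)*(s^2 - 4*s) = s^2*(s - 3)*(s + 4)*(s - 4)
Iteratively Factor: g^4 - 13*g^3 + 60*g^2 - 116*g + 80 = (g - 2)*(g^3 - 11*g^2 + 38*g - 40) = (g - 5)*(g - 2)*(g^2 - 6*g + 8) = (g - 5)*(g - 2)^2*(g - 4)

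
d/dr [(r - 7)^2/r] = 1 - 49/r^2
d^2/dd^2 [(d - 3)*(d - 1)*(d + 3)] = 6*d - 2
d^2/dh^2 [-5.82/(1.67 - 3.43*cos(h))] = (68.471718*sin(h)^2 - 33.337542*cos(h) + 68.471718)/(3.43*cos(h) - 1.67)^3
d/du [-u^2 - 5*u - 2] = -2*u - 5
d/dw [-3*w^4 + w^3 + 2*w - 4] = -12*w^3 + 3*w^2 + 2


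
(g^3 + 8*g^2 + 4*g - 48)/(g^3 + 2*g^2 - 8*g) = (g + 6)/g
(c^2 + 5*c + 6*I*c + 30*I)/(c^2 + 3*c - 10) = (c + 6*I)/(c - 2)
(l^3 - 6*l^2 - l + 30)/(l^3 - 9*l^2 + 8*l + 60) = (l - 3)/(l - 6)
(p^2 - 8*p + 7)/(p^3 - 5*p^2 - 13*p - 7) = (p - 1)/(p^2 + 2*p + 1)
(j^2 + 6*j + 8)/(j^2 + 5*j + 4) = (j + 2)/(j + 1)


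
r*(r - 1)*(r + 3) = r^3 + 2*r^2 - 3*r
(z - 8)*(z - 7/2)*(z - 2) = z^3 - 27*z^2/2 + 51*z - 56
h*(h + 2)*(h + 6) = h^3 + 8*h^2 + 12*h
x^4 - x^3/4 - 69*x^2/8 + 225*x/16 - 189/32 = (x - 3/2)^2*(x - 3/4)*(x + 7/2)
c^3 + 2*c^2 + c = c*(c + 1)^2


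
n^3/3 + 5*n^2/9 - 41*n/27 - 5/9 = (n/3 + 1)*(n - 5/3)*(n + 1/3)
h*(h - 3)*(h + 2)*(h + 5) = h^4 + 4*h^3 - 11*h^2 - 30*h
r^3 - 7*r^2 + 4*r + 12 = (r - 6)*(r - 2)*(r + 1)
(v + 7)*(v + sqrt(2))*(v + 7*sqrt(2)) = v^3 + 7*v^2 + 8*sqrt(2)*v^2 + 14*v + 56*sqrt(2)*v + 98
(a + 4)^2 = a^2 + 8*a + 16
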